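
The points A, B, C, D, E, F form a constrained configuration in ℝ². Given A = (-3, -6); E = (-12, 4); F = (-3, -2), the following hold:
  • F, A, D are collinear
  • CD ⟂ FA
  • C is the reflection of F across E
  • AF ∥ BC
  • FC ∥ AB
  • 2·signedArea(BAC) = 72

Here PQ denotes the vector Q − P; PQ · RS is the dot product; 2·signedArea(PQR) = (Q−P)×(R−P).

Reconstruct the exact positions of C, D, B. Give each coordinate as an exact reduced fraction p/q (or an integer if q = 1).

1. C_x = -21  [C is the reflection of F across E]
2. C_y = 10  [C is the reflection of F across E]
   → C = (-21, 10)
3. D_x = -3  [F, A, D are collinear ∩ CD ⟂ FA]
4. D_y = 10  [F, A, D are collinear ∩ CD ⟂ FA]
   → D = (-3, 10)
5. B_x = -21  [AF ∥ BC ∩ FC ∥ AB]
6. B_y = 6  [AF ∥ BC ∩ FC ∥ AB]
   → B = (-21, 6)

B = (-21, 6)
C = (-21, 10)
D = (-3, 10)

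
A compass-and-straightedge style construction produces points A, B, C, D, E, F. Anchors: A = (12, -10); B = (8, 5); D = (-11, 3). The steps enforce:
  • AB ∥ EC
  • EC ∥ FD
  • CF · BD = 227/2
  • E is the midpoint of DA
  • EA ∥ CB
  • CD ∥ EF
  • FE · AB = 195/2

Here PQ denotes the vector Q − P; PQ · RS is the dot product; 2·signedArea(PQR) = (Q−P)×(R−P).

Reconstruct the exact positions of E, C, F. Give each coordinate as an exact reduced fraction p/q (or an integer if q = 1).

1. E_x = 1/2  [E is the midpoint of DA]
2. E_y = -7/2  [E is the midpoint of DA]
   → E = (1/2, -7/2)
3. C_x = -7/2  [EA ∥ CB ∩ AB ∥ EC]
4. C_y = 23/2  [EA ∥ CB ∩ AB ∥ EC]
   → C = (-7/2, 23/2)
5. F_x = -7  [EC ∥ FD ∩ CD ∥ EF]
6. F_y = -12  [EC ∥ FD ∩ CD ∥ EF]
   → F = (-7, -12)

C = (-7/2, 23/2)
E = (1/2, -7/2)
F = (-7, -12)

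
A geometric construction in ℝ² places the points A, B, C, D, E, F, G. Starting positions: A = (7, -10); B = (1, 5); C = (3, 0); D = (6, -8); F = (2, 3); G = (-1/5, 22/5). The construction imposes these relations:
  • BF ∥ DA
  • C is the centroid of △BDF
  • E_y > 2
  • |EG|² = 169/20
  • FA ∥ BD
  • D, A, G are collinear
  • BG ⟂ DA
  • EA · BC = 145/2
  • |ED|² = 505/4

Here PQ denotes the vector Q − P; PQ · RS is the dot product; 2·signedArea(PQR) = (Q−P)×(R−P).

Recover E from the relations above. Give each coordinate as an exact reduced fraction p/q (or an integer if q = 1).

E = (2, 5/2)

1. E_x = 2  [line -2·x + 5·y + -17/2 = 0 ∩ |EG|² = 169/20]
2. E_y = 5/2  [line -2·x + 5·y + -17/2 = 0 ∩ |EG|² = 169/20]
   → E = (2, 5/2)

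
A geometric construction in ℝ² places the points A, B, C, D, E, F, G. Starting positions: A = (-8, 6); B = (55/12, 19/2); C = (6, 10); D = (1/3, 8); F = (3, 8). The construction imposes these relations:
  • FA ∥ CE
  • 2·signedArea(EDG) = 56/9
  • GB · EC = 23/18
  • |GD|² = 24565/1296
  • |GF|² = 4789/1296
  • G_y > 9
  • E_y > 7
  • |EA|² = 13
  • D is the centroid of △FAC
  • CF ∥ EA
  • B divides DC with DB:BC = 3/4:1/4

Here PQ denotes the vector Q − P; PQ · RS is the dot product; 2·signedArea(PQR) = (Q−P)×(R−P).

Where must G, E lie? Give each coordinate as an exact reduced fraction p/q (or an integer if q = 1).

E = (-5, 8)
G = (163/36, 55/6)

1. E_x = -5  [CF ∥ EA ∩ FA ∥ CE]
2. E_y = 8  [CF ∥ EA ∩ FA ∥ CE]
   → E = (-5, 8)
3. G_x = 163/36  [GB · EC = 23/18 ∩ 2·signedArea(EDG) = 56/9]
4. G_y = 55/6  [GB · EC = 23/18 ∩ 2·signedArea(EDG) = 56/9]
   → G = (163/36, 55/6)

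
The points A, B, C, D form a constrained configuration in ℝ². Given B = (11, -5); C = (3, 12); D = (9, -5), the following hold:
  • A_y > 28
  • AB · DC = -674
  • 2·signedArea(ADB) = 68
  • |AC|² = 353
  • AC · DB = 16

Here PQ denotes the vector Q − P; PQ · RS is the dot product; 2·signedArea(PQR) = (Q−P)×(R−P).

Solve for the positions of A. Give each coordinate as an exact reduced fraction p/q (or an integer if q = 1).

A = (-5, 29)

1. A_x = -5  [AC · DB = 16 ∩ AB · DC = -674]
2. A_y = 29  [AC · DB = 16 ∩ AB · DC = -674]
   → A = (-5, 29)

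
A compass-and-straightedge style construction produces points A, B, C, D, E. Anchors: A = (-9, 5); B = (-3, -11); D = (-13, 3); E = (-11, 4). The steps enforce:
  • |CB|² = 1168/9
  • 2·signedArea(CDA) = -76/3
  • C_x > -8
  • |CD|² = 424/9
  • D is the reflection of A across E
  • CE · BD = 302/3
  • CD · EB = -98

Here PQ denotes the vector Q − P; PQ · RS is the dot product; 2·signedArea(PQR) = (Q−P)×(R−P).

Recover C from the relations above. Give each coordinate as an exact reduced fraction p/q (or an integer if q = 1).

1. C_x = -7  [CE · BD = 302/3 ∩ CD · EB = -98]
2. C_y = -1/3  [CE · BD = 302/3 ∩ CD · EB = -98]
   → C = (-7, -1/3)

C = (-7, -1/3)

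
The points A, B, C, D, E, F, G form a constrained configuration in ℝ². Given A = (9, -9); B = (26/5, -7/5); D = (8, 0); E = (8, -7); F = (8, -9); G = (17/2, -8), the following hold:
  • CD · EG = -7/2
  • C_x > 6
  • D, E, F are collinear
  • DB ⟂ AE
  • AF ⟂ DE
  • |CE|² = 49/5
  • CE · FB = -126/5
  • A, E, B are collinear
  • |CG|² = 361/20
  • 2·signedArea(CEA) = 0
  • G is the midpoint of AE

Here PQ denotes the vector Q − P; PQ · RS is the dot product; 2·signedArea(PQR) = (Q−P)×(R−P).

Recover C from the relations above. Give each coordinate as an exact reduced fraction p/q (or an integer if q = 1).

1. C_x = 33/5  [2·signedArea(CEA) = 0 ∩ CD · EG = -7/2]
2. C_y = -21/5  [2·signedArea(CEA) = 0 ∩ CD · EG = -7/2]
   → C = (33/5, -21/5)

C = (33/5, -21/5)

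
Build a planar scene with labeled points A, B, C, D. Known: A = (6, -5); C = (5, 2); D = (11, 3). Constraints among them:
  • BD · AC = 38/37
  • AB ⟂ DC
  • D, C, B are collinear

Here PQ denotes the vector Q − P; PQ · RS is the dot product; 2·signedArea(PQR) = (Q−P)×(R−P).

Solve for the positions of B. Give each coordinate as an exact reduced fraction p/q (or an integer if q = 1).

1. B_x = 179/37  [D, C, B are collinear ∩ AB ⟂ DC]
2. B_y = 73/37  [D, C, B are collinear ∩ AB ⟂ DC]
   → B = (179/37, 73/37)

B = (179/37, 73/37)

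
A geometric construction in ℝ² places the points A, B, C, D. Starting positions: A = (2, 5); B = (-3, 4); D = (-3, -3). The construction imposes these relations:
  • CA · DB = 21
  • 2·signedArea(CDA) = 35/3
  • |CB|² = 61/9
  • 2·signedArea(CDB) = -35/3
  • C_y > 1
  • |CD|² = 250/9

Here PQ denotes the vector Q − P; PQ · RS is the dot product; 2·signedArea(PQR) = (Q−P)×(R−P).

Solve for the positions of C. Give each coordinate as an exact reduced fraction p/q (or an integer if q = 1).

C = (-4/3, 2)

1. C_x = -4/3  [2·signedArea(CDA) = 35/3 ∩ 2·signedArea(CDB) = -35/3]
2. C_y = 2  [2·signedArea(CDA) = 35/3 ∩ 2·signedArea(CDB) = -35/3]
   → C = (-4/3, 2)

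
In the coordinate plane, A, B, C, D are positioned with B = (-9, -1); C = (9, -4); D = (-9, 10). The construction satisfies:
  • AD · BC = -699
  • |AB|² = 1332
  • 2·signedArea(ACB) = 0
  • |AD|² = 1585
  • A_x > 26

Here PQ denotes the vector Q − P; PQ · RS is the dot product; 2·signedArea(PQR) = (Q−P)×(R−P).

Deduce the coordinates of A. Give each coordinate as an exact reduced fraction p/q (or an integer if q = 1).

A = (27, -7)

1. A_x = 27  [2·signedArea(ACB) = 0 ∩ AD · BC = -699]
2. A_y = -7  [2·signedArea(ACB) = 0 ∩ AD · BC = -699]
   → A = (27, -7)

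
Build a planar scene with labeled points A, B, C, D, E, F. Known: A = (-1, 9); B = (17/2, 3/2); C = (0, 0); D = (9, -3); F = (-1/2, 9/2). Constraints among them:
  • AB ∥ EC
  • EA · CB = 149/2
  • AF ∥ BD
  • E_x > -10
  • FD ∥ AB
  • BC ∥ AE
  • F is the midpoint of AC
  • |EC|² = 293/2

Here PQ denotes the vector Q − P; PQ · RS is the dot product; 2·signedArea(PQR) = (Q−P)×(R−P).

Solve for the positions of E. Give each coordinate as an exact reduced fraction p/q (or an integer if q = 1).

1. E_x = -19/2  [AB ∥ EC ∩ BC ∥ AE]
2. E_y = 15/2  [AB ∥ EC ∩ BC ∥ AE]
   → E = (-19/2, 15/2)

E = (-19/2, 15/2)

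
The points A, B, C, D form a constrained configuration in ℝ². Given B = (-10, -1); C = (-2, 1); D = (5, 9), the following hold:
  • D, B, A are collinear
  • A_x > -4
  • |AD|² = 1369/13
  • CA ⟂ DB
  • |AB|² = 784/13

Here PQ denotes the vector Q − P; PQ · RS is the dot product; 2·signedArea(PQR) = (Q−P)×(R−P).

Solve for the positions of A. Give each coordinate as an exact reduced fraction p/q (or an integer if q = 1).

1. A_x = -46/13  [D, B, A are collinear ∩ CA ⟂ DB]
2. A_y = 43/13  [D, B, A are collinear ∩ CA ⟂ DB]
   → A = (-46/13, 43/13)

A = (-46/13, 43/13)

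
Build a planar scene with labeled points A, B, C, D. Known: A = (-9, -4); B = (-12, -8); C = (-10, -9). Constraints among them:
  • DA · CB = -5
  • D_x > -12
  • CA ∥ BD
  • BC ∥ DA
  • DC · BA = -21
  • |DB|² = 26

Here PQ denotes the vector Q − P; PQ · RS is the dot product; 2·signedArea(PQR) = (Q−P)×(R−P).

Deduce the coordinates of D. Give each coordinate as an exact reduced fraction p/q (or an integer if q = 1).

1. D_x = -11  [BC ∥ DA ∩ CA ∥ BD]
2. D_y = -3  [BC ∥ DA ∩ CA ∥ BD]
   → D = (-11, -3)

D = (-11, -3)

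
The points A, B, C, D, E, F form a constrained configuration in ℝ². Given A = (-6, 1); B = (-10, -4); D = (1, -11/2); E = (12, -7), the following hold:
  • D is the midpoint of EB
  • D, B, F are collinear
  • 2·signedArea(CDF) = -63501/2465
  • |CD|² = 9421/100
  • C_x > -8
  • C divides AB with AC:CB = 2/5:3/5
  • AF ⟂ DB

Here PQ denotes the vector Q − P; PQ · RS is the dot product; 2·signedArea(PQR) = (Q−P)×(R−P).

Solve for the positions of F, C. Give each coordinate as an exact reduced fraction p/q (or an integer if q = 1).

1. F_x = -3324/493  [D, B, F are collinear ∩ AF ⟂ DB]
2. F_y = -2191/493  [D, B, F are collinear ∩ AF ⟂ DB]
   → F = (-3324/493, -2191/493)
3. C_x = -38/5  [C divides AB with AC:CB = 2/5:3/5]
4. C_y = -1  [C divides AB with AC:CB = 2/5:3/5]
   → C = (-38/5, -1)

C = (-38/5, -1)
F = (-3324/493, -2191/493)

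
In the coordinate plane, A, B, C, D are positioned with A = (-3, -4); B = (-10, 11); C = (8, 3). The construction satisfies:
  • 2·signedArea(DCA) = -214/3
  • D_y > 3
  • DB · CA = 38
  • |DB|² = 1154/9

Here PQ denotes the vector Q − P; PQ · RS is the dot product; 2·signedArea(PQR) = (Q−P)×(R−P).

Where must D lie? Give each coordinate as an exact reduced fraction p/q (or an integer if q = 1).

D = (-5/3, 10/3)

1. D_x = -5/3  [2·signedArea(DCA) = -214/3 ∩ DB · CA = 38]
2. D_y = 10/3  [2·signedArea(DCA) = -214/3 ∩ DB · CA = 38]
   → D = (-5/3, 10/3)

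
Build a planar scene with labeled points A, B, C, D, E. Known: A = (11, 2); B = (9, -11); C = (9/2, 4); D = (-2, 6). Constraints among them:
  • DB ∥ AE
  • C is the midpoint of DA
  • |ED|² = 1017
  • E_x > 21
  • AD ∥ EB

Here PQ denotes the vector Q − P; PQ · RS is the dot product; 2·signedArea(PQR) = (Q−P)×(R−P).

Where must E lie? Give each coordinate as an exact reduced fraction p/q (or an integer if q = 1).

1. E_x = 22  [AD ∥ EB ∩ DB ∥ AE]
2. E_y = -15  [AD ∥ EB ∩ DB ∥ AE]
   → E = (22, -15)

E = (22, -15)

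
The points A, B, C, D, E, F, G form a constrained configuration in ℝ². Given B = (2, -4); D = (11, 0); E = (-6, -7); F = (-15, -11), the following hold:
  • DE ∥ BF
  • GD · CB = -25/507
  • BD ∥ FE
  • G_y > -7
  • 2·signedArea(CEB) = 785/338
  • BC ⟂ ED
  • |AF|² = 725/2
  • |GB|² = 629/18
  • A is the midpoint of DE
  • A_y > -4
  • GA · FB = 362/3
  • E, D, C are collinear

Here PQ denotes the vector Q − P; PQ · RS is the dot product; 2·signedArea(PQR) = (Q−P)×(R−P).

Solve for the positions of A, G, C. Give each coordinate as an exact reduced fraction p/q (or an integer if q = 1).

1. A_x = 5/2  [A is the midpoint of DE]
2. A_y = -7/2  [A is the midpoint of DE]
   → A = (5/2, -7/2)
3. C_x = 641/338  [E, D, C are collinear ∩ BC ⟂ ED]
4. C_y = -1267/338  [E, D, C are collinear ∩ BC ⟂ ED]
   → C = (641/338, -1267/338)
5. G_x = -7/2  [GD · CB = -25/507 ∩ GA · FB = 362/3]
6. G_y = -37/6  [GD · CB = -25/507 ∩ GA · FB = 362/3]
   → G = (-7/2, -37/6)

A = (5/2, -7/2)
C = (641/338, -1267/338)
G = (-7/2, -37/6)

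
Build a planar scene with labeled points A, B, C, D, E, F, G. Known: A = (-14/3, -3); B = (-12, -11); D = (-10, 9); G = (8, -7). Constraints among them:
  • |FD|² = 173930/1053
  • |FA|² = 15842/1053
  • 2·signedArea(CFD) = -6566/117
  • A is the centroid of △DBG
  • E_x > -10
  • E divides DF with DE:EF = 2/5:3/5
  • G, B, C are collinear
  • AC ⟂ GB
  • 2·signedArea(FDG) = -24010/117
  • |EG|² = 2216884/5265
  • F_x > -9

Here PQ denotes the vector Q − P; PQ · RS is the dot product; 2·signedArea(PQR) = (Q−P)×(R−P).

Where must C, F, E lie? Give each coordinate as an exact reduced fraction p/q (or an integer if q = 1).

1. C_x = -133/39  [G, B, C are collinear ∩ AC ⟂ GB]
2. C_y = -362/39  [G, B, C are collinear ∩ AC ⟂ GB]
   → C = (-133/39, -362/39)
3. F_x = -991/117  [2·signedArea(FDG) = -24010/117 ∩ 2·signedArea(CFD) = -6566/117]
4. F_y = -440/117  [2·signedArea(FDG) = -24010/117 ∩ 2·signedArea(CFD) = -6566/117]
   → F = (-991/117, -440/117)
5. E_x = -5492/585  [E divides DF with DE:EF = 2/5:3/5]
6. E_y = 2279/585  [E divides DF with DE:EF = 2/5:3/5]
   → E = (-5492/585, 2279/585)

C = (-133/39, -362/39)
E = (-5492/585, 2279/585)
F = (-991/117, -440/117)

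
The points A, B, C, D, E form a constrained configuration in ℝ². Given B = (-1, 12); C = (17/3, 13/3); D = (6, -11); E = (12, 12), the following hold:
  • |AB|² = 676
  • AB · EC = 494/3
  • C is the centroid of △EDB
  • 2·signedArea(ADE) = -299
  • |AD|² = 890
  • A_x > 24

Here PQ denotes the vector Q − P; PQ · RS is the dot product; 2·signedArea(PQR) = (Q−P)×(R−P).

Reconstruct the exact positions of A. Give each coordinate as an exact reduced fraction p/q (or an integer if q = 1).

A = (25, 12)

1. A_x = 25  [AB · EC = 494/3 ∩ 2·signedArea(ADE) = -299]
2. A_y = 12  [AB · EC = 494/3 ∩ 2·signedArea(ADE) = -299]
   → A = (25, 12)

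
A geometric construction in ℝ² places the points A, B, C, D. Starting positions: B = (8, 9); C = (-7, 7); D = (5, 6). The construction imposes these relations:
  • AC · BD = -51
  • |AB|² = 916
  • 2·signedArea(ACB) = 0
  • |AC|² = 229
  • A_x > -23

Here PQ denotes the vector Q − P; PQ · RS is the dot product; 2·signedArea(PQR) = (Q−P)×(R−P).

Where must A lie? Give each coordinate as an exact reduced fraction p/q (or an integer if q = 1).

1. A_x = -22  [2·signedArea(ACB) = 0 ∩ AC · BD = -51]
2. A_y = 5  [2·signedArea(ACB) = 0 ∩ AC · BD = -51]
   → A = (-22, 5)

A = (-22, 5)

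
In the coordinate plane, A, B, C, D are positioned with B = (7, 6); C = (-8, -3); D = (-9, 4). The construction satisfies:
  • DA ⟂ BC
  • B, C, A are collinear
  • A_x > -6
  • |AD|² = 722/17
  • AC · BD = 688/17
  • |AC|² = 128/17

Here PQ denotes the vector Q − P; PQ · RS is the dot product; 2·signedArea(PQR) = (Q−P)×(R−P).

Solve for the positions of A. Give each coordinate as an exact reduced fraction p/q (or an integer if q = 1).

1. A_x = -96/17  [B, C, A are collinear ∩ DA ⟂ BC]
2. A_y = -27/17  [B, C, A are collinear ∩ DA ⟂ BC]
   → A = (-96/17, -27/17)

A = (-96/17, -27/17)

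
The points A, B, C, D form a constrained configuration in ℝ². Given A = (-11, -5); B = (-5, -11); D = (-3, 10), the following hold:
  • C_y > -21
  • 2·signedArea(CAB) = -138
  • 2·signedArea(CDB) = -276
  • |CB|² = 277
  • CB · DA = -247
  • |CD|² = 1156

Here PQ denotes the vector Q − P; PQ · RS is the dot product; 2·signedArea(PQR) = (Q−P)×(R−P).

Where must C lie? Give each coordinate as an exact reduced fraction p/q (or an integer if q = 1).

1. C_x = -19  [2·signedArea(CDB) = -276 ∩ CB · DA = -247]
2. C_y = -20  [2·signedArea(CDB) = -276 ∩ CB · DA = -247]
   → C = (-19, -20)

C = (-19, -20)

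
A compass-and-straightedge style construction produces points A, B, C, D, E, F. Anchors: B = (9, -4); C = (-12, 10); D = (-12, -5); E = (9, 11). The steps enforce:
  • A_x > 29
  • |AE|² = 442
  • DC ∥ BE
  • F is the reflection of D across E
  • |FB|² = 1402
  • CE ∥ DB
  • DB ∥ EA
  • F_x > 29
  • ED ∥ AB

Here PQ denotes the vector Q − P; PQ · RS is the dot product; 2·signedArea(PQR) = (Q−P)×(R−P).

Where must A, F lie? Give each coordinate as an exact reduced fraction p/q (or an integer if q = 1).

1. A_x = 30  [ED ∥ AB ∩ DB ∥ EA]
2. A_y = 12  [ED ∥ AB ∩ DB ∥ EA]
   → A = (30, 12)
3. F_x = 30  [F is the reflection of D across E]
4. F_y = 27  [F is the reflection of D across E]
   → F = (30, 27)

A = (30, 12)
F = (30, 27)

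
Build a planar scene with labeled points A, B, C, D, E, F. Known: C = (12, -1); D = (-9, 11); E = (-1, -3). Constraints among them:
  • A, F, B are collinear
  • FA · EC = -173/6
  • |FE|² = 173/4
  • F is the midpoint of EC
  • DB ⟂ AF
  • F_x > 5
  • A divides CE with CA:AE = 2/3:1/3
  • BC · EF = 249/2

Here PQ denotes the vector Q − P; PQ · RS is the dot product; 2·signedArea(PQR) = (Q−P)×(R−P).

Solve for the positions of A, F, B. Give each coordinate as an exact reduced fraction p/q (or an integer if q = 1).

1. A_x = 10/3  [A divides CE with CA:AE = 2/3:1/3]
2. A_y = -7/3  [A divides CE with CA:AE = 2/3:1/3]
   → A = (10/3, -7/3)
3. F_x = 11/2  [F is the midpoint of EC]
4. F_y = -2  [F is the midpoint of EC]
   → F = (11/2, -2)
5. B_x = -1161/173  [A, F, B are collinear ∩ DB ⟂ AF]
6. B_y = -671/173  [A, F, B are collinear ∩ DB ⟂ AF]
   → B = (-1161/173, -671/173)

A = (10/3, -7/3)
B = (-1161/173, -671/173)
F = (11/2, -2)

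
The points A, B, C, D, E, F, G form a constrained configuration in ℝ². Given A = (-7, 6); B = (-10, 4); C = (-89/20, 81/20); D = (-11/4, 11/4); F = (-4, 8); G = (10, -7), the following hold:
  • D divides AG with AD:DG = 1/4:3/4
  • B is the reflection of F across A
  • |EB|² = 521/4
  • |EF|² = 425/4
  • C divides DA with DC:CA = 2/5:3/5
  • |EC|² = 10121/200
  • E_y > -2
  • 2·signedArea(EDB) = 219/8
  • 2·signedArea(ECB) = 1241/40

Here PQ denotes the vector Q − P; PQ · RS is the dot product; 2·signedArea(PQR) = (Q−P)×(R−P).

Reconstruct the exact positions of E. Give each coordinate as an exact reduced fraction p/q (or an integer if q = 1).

E = (0, -3/2)

1. E_x = 0  [2·signedArea(EDB) = 219/8 ∩ 2·signedArea(ECB) = 1241/40]
2. E_y = -3/2  [2·signedArea(EDB) = 219/8 ∩ 2·signedArea(ECB) = 1241/40]
   → E = (0, -3/2)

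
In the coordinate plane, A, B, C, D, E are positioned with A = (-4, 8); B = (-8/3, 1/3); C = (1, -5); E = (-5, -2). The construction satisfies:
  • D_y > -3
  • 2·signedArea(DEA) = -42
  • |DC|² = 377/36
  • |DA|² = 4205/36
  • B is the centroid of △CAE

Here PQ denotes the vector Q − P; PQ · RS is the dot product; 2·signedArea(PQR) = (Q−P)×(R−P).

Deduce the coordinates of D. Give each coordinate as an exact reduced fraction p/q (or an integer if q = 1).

D = (-5/6, -7/3)

1. D_x = -5/6  [line -10·x + 1·y + -6 = 0 ∩ |DC|² = 377/36]
2. D_y = -7/3  [line -10·x + 1·y + -6 = 0 ∩ |DC|² = 377/36]
   → D = (-5/6, -7/3)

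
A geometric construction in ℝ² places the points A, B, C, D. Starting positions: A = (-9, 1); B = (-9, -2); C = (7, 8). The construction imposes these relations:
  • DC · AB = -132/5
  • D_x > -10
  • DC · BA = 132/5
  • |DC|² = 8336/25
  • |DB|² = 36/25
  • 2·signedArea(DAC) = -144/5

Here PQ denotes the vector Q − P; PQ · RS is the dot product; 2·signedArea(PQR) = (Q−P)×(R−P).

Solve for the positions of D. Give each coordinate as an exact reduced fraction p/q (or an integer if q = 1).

D = (-9, -4/5)

1. D_x = -9  [DC · AB = -132/5 ∩ 2·signedArea(DAC) = -144/5]
2. D_y = -4/5  [DC · AB = -132/5 ∩ 2·signedArea(DAC) = -144/5]
   → D = (-9, -4/5)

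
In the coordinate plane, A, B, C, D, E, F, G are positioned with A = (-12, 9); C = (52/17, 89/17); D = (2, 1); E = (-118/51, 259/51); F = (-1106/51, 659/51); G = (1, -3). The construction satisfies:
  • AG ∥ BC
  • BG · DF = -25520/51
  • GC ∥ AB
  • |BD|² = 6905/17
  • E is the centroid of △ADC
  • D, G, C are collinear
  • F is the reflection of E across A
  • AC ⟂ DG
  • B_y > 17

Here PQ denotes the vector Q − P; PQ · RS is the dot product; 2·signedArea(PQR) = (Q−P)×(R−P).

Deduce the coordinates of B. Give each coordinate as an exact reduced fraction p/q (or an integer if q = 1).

1. B_x = -169/17  [AG ∥ BC ∩ GC ∥ AB]
2. B_y = 293/17  [AG ∥ BC ∩ GC ∥ AB]
   → B = (-169/17, 293/17)

B = (-169/17, 293/17)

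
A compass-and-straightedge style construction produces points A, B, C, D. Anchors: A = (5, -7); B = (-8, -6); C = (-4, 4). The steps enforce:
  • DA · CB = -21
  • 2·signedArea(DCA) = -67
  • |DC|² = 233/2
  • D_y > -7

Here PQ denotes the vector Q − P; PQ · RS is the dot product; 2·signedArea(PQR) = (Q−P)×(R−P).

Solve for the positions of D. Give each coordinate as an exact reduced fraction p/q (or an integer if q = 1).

1. D_x = -3/2  [2·signedArea(DCA) = -67 ∩ DA · CB = -21]
2. D_y = -13/2  [2·signedArea(DCA) = -67 ∩ DA · CB = -21]
   → D = (-3/2, -13/2)

D = (-3/2, -13/2)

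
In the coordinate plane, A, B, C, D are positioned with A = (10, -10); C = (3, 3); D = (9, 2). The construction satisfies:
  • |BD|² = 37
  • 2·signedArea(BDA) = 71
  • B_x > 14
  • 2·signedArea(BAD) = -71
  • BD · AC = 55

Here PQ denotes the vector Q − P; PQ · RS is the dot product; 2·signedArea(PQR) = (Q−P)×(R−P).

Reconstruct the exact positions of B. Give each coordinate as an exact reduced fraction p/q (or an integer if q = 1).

B = (15, 1)

1. B_x = 15  [2·signedArea(BDA) = 71 ∩ BD · AC = 55]
2. B_y = 1  [2·signedArea(BDA) = 71 ∩ BD · AC = 55]
   → B = (15, 1)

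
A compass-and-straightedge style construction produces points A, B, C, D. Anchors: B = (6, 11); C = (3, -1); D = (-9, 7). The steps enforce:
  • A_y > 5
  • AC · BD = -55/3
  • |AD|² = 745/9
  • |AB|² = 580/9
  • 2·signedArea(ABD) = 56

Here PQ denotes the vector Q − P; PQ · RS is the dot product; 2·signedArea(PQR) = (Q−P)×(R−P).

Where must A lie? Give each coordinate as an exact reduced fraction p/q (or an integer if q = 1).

1. A_x = 0  [AC · BD = -55/3 ∩ 2·signedArea(ABD) = 56]
2. A_y = 17/3  [AC · BD = -55/3 ∩ 2·signedArea(ABD) = 56]
   → A = (0, 17/3)

A = (0, 17/3)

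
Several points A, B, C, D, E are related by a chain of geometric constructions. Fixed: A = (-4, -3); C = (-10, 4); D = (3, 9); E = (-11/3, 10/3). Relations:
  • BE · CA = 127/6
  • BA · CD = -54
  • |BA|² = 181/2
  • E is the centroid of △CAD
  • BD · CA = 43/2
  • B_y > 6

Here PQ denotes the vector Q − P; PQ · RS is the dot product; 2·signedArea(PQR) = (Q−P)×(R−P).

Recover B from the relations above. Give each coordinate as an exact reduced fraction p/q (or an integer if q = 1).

1. B_x = -7/2  [BD · CA = 43/2 ∩ BA · CD = -54]
2. B_y = 13/2  [BD · CA = 43/2 ∩ BA · CD = -54]
   → B = (-7/2, 13/2)

B = (-7/2, 13/2)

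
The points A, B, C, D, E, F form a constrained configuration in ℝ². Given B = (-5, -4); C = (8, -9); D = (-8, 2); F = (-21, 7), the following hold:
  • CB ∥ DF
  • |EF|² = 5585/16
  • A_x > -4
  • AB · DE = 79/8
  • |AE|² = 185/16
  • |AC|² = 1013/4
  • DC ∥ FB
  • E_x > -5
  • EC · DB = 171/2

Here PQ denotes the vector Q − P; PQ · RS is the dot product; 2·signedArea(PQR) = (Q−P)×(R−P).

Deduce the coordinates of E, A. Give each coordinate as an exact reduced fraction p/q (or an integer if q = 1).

1. E_x = -4  [line -3·x + 6·y + -15/2 = 0 ∩ |EF|² = 5585/16]
2. E_y = -3/4  [line -3·x + 6·y + -15/2 = 0 ∩ |EF|² = 5585/16]
   → E = (-4, -3/4)
3. A_x = -3  [line -4·x + 11/4·y + -151/8 = 0 ∩ |AC|² = 1013/4]
4. A_y = 5/2  [line -4·x + 11/4·y + -151/8 = 0 ∩ |AC|² = 1013/4]
   → A = (-3, 5/2)

A = (-3, 5/2)
E = (-4, -3/4)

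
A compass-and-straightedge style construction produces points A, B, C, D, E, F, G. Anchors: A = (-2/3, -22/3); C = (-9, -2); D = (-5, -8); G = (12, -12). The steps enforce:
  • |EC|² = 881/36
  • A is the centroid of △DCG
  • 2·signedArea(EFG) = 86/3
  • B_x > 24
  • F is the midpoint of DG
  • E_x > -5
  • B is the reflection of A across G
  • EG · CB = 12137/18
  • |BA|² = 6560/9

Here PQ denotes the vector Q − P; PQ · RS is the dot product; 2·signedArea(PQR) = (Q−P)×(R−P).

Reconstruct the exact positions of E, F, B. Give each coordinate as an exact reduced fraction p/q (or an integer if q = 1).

1. F_x = 7/2  [F is the midpoint of DG]
2. F_y = -10  [F is the midpoint of DG]
   → F = (7/2, -10)
3. B_x = 74/3  [B is the reflection of A across G]
4. B_y = -50/3  [B is the reflection of A across G]
   → B = (74/3, -50/3)
5. E_x = -29/6  [2·signedArea(EFG) = 86/3 ∩ EG · CB = 12137/18]
6. E_y = -14/3  [2·signedArea(EFG) = 86/3 ∩ EG · CB = 12137/18]
   → E = (-29/6, -14/3)

B = (74/3, -50/3)
E = (-29/6, -14/3)
F = (7/2, -10)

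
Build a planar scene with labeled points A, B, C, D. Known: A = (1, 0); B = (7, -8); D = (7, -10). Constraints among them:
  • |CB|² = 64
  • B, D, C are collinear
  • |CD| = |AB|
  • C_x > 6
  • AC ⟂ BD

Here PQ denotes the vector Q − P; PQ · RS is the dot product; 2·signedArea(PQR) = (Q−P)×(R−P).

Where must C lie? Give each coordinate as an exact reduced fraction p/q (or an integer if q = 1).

C = (7, 0)

1. C_x = 7  [B, D, C are collinear ∩ AC ⟂ BD]
2. C_y = 0  [B, D, C are collinear ∩ AC ⟂ BD]
   → C = (7, 0)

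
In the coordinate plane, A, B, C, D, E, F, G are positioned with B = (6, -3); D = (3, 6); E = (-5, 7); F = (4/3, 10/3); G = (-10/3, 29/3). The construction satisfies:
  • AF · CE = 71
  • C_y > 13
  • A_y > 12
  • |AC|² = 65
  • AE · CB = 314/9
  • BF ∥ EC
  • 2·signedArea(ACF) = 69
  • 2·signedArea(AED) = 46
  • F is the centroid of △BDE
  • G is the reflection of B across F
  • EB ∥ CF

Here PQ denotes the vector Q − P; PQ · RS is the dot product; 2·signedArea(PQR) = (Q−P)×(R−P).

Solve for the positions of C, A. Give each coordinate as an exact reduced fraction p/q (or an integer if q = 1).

A = (-5/3, 37/3)
C = (-29/3, 40/3)

1. C_x = -29/3  [EB ∥ CF ∩ BF ∥ EC]
2. C_y = 40/3  [EB ∥ CF ∩ BF ∥ EC]
   → C = (-29/3, 40/3)
3. A_x = -5/3  [AF · CE = 71 ∩ 2·signedArea(AED) = 46]
4. A_y = 37/3  [AF · CE = 71 ∩ 2·signedArea(AED) = 46]
   → A = (-5/3, 37/3)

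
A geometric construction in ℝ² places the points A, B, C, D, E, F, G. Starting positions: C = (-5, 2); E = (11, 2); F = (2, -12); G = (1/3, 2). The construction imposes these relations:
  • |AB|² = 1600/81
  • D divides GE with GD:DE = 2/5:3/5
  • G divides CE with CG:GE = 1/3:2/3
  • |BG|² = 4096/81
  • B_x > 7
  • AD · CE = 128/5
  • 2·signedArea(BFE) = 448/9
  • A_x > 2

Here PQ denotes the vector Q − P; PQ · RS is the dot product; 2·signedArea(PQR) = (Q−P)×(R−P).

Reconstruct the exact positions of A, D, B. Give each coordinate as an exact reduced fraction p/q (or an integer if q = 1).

A = (3, 2)
B = (67/9, 2)
D = (23/5, 2)

1. D_x = 23/5  [D divides GE with GD:DE = 2/5:3/5]
2. D_y = 2  [D divides GE with GD:DE = 2/5:3/5]
   → D = (23/5, 2)
3. B_x = 67/9  [line -14·x + 9·y + 776/9 = 0 ∩ |BG|² = 4096/81]
4. B_y = 2  [line -14·x + 9·y + 776/9 = 0 ∩ |BG|² = 4096/81]
   → B = (67/9, 2)
5. A_x = 3  [AD · CE = 128/5]
6. A_y = 2  [|AB|² = 1600/81]
   → A = (3, 2)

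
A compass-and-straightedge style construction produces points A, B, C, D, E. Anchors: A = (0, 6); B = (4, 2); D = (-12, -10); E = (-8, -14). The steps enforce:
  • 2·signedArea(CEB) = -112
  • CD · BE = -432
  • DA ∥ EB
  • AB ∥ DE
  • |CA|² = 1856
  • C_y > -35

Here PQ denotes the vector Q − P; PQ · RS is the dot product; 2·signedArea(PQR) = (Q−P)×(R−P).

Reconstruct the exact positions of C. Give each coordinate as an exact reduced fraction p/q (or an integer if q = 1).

C = (-16, -34)

1. C_x = -16  [CD · BE = -432 ∩ 2·signedArea(CEB) = -112]
2. C_y = -34  [CD · BE = -432 ∩ 2·signedArea(CEB) = -112]
   → C = (-16, -34)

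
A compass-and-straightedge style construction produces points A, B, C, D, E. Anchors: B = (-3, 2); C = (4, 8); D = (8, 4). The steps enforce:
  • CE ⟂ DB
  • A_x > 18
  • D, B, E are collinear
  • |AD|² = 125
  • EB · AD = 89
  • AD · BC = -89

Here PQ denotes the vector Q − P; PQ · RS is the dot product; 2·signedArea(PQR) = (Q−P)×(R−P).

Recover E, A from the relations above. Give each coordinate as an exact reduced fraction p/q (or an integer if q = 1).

A = (19, 6)
E = (604/125, 428/125)

1. E_x = 604/125  [D, B, E are collinear ∩ CE ⟂ DB]
2. E_y = 428/125  [D, B, E are collinear ∩ CE ⟂ DB]
   → E = (604/125, 428/125)
3. A_x = 19  [AD · BC = -89 ∩ EB · AD = 89]
4. A_y = 6  [AD · BC = -89 ∩ EB · AD = 89]
   → A = (19, 6)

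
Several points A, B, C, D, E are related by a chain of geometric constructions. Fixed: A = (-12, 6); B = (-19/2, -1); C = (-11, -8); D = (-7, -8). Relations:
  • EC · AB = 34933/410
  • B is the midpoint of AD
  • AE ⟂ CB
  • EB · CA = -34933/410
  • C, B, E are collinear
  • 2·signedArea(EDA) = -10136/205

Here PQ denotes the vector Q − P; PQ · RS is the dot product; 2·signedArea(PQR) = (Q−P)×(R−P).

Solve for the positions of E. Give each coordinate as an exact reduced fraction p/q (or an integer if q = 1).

E = (-1676/205, 1062/205)

1. E_x = -1676/205  [C, B, E are collinear ∩ AE ⟂ CB]
2. E_y = 1062/205  [C, B, E are collinear ∩ AE ⟂ CB]
   → E = (-1676/205, 1062/205)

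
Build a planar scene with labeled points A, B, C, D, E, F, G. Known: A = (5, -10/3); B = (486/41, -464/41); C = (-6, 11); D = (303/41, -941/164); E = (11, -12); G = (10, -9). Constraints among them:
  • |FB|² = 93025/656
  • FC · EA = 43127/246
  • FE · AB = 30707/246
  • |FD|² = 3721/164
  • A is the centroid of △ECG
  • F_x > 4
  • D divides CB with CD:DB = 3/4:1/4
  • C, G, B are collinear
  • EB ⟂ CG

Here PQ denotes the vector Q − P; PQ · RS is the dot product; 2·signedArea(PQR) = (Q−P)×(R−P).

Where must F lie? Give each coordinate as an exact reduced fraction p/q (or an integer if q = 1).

1. F_x = 181/41  [FE · AB = 30707/246 ∩ FC · EA = 43127/246]
2. F_y = -331/164  [FE · AB = 30707/246 ∩ FC · EA = 43127/246]
   → F = (181/41, -331/164)

F = (181/41, -331/164)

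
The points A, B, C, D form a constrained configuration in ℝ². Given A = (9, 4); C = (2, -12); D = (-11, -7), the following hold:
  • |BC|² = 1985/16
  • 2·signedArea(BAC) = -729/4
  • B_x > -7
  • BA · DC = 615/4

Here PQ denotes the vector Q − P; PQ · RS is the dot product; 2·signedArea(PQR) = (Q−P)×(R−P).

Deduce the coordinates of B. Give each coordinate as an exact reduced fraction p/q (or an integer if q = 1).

B = (-6, -17/4)

1. B_x = -6  [2·signedArea(BAC) = -729/4 ∩ BA · DC = 615/4]
2. B_y = -17/4  [2·signedArea(BAC) = -729/4 ∩ BA · DC = 615/4]
   → B = (-6, -17/4)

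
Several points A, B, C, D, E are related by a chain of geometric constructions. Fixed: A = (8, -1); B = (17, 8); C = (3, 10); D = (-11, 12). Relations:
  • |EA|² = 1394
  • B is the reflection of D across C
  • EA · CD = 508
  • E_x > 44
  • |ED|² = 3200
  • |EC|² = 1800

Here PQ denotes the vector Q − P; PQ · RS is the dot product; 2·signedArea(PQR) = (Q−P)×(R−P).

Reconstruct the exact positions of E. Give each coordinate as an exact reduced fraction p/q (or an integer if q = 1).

1. E_x = 45  [line 14·x + -2·y + -622 = 0 ∩ |EC|² = 1800]
2. E_y = 4  [line 14·x + -2·y + -622 = 0 ∩ |EC|² = 1800]
   → E = (45, 4)

E = (45, 4)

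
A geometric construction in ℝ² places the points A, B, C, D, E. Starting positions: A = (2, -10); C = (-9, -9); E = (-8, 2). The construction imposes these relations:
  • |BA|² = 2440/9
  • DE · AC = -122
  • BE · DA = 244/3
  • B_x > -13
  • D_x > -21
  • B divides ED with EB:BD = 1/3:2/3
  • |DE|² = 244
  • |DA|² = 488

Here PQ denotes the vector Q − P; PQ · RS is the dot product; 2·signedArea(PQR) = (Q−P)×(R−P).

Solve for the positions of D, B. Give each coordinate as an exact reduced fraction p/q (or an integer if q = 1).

B = (-12, -4/3)
D = (-20, -8)

1. D_x = -20  [line 11·x + -1·y + 212 = 0 ∩ |DA|² = 488]
2. D_y = -8  [line 11·x + -1·y + 212 = 0 ∩ |DA|² = 488]
   → D = (-20, -8)
3. B_x = -12  [B divides ED with EB:BD = 1/3:2/3]
4. B_y = -4/3  [B divides ED with EB:BD = 1/3:2/3]
   → B = (-12, -4/3)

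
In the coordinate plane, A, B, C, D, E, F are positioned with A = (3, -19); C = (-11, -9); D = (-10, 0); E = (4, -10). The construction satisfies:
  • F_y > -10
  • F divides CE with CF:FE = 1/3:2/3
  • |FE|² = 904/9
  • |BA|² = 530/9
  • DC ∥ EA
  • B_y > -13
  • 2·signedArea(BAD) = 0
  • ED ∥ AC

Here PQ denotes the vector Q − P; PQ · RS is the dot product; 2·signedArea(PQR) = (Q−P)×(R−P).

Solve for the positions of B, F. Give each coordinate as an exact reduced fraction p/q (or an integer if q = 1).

B = (-4/3, -38/3)
F = (-6, -28/3)

1. B_x = -4/3  [line -19·x + -13·y + -190 = 0 ∩ |BA|² = 530/9]
2. B_y = -38/3  [line -19·x + -13·y + -190 = 0 ∩ |BA|² = 530/9]
   → B = (-4/3, -38/3)
3. F_x = -6  [F divides CE with CF:FE = 1/3:2/3]
4. F_y = -28/3  [F divides CE with CF:FE = 1/3:2/3]
   → F = (-6, -28/3)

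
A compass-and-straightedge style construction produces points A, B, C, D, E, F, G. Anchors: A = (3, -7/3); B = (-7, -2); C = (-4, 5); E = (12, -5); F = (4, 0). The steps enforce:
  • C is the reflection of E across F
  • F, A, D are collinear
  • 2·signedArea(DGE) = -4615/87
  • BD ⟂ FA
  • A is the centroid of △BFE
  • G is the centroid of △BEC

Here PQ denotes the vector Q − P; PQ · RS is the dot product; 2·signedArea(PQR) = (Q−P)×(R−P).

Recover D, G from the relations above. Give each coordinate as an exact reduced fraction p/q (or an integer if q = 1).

D = (91/58, -329/58)
G = (1/3, -2/3)

1. D_x = 91/58  [F, A, D are collinear ∩ BD ⟂ FA]
2. D_y = -329/58  [F, A, D are collinear ∩ BD ⟂ FA]
   → D = (91/58, -329/58)
3. G_x = 1/3  [G is the centroid of △BEC]
4. G_y = -2/3  [G is the centroid of △BEC]
   → G = (1/3, -2/3)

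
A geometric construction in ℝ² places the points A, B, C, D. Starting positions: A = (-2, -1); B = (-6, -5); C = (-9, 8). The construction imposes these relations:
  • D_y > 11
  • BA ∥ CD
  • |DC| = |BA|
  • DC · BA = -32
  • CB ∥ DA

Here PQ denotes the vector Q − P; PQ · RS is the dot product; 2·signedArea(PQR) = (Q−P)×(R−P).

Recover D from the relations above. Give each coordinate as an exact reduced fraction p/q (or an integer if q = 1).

D = (-5, 12)

1. D_x = -5  [CB ∥ DA ∩ BA ∥ CD]
2. D_y = 12  [CB ∥ DA ∩ BA ∥ CD]
   → D = (-5, 12)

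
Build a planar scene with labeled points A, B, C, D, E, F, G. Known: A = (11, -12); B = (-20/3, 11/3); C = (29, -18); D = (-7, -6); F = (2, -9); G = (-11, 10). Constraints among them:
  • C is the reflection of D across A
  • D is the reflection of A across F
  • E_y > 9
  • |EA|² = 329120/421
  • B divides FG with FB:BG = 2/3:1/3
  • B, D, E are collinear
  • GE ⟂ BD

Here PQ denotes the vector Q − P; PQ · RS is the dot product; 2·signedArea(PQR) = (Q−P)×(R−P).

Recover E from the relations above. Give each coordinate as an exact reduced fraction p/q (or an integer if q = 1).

E = (-2717/421, 4144/421)

1. E_x = -2717/421  [B, D, E are collinear ∩ GE ⟂ BD]
2. E_y = 4144/421  [B, D, E are collinear ∩ GE ⟂ BD]
   → E = (-2717/421, 4144/421)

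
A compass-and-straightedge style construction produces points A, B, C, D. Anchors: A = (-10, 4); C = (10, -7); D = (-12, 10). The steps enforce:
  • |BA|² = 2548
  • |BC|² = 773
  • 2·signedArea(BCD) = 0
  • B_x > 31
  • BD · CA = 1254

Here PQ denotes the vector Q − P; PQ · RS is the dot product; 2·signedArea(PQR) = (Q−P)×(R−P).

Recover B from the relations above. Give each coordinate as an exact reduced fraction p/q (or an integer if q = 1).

B = (32, -24)

1. B_x = 32  [2·signedArea(BCD) = 0 ∩ BD · CA = 1254]
2. B_y = -24  [2·signedArea(BCD) = 0 ∩ BD · CA = 1254]
   → B = (32, -24)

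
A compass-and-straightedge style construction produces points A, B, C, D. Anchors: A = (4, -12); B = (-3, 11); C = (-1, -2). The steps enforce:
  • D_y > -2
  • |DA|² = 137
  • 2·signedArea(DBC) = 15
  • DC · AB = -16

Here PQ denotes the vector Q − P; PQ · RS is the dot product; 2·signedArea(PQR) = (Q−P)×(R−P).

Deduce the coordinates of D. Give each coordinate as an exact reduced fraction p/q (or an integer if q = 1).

D = (0, -1)

1. D_x = 0  [2·signedArea(DBC) = 15 ∩ DC · AB = -16]
2. D_y = -1  [2·signedArea(DBC) = 15 ∩ DC · AB = -16]
   → D = (0, -1)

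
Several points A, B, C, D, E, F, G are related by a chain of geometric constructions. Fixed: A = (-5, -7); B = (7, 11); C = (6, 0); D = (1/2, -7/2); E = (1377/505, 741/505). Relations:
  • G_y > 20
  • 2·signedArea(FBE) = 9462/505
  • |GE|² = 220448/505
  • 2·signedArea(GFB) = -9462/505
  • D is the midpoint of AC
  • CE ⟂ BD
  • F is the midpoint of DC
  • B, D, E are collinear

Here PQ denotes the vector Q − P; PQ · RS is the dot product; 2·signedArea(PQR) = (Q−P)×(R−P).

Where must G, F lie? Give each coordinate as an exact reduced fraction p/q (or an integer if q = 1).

F = (13/4, -7/4)
G = (5693/505, 10369/505)

1. F_x = 13/4  [F is the midpoint of DC]
2. F_y = -7/4  [F is the midpoint of DC]
   → F = (13/4, -7/4)
3. G_x = 5693/505  [line -51/4·x + 15/4·y + 33702/505 = 0 ∩ |GE|² = 220448/505]
4. G_y = 10369/505  [line -51/4·x + 15/4·y + 33702/505 = 0 ∩ |GE|² = 220448/505]
   → G = (5693/505, 10369/505)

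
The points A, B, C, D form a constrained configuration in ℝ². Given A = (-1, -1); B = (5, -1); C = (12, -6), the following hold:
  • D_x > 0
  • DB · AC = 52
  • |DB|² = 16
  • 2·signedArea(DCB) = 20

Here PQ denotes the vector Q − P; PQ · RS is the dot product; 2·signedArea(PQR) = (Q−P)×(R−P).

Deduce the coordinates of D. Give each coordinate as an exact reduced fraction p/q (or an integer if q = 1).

1. D_x = 1  [DB · AC = 52 ∩ 2·signedArea(DCB) = 20]
2. D_y = -1  [DB · AC = 52 ∩ 2·signedArea(DCB) = 20]
   → D = (1, -1)

D = (1, -1)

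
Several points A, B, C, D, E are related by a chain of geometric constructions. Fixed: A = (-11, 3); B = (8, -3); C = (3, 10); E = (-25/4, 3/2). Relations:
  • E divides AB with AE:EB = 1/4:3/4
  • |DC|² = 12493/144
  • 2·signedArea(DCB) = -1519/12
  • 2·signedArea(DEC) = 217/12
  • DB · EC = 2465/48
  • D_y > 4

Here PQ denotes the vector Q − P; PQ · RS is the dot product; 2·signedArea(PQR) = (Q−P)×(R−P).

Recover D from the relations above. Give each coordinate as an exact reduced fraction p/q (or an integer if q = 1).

1. D_x = -19/4  [2·signedArea(DEC) = 217/12 ∩ DB · EC = 2465/48]
2. D_y = 29/6  [2·signedArea(DEC) = 217/12 ∩ DB · EC = 2465/48]
   → D = (-19/4, 29/6)

D = (-19/4, 29/6)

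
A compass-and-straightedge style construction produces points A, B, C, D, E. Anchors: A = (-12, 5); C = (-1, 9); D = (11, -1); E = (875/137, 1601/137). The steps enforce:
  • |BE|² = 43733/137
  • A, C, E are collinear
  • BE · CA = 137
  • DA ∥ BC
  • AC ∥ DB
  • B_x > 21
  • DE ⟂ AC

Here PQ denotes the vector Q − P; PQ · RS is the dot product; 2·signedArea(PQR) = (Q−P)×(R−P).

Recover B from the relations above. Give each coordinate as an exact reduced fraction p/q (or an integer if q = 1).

B = (22, 3)

1. B_x = 22  [DA ∥ BC ∩ AC ∥ DB]
2. B_y = 3  [DA ∥ BC ∩ AC ∥ DB]
   → B = (22, 3)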